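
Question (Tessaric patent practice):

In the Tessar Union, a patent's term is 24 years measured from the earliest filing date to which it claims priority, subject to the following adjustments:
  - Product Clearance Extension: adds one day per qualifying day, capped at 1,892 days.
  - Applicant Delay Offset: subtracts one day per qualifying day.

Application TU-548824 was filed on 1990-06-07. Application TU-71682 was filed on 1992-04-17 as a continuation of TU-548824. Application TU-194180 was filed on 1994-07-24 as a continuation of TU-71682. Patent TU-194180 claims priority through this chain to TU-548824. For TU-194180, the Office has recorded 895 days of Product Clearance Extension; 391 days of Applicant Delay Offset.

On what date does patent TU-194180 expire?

Earliest priority filing: 7 June 1990.
Base term: 7 June 1990 + 24 years → 7 June 2014.
Product Clearance Extension: 895 days (within the 1892-day cap) → +895 days → 18 November 2016.
Applicant Delay Offset: −391 days → 24 October 2015.

2015-10-24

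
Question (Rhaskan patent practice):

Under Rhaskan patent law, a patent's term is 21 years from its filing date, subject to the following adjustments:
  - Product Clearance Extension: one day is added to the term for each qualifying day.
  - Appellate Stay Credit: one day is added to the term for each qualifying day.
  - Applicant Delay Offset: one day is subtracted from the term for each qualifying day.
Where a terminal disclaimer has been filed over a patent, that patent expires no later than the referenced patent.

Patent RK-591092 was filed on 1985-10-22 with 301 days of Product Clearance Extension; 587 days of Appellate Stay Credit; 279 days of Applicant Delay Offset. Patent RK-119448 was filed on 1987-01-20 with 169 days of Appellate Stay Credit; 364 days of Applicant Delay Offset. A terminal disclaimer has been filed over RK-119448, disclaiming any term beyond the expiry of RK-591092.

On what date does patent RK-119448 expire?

Natural term of RK-119448:
  Base: filing + 21 years → 20 January 2008.
  Appellate Stay Credit: +169 days → 7 July 2008.
  Applicant Delay Offset: −364 days → 9 July 2007.
Expiry of referenced patent RK-591092:
  Base: filing + 21 years → 22 October 2006.
  Product Clearance Extension: +301 days → 19 August 2007.
  Appellate Stay Credit: +587 days → 28 March 2009.
  Applicant Delay Offset: −279 days → 22 June 2008.
Terminal disclaimer: RK-119448 expires on the earlier of 9 July 2007 and 22 June 2008.

2007-07-09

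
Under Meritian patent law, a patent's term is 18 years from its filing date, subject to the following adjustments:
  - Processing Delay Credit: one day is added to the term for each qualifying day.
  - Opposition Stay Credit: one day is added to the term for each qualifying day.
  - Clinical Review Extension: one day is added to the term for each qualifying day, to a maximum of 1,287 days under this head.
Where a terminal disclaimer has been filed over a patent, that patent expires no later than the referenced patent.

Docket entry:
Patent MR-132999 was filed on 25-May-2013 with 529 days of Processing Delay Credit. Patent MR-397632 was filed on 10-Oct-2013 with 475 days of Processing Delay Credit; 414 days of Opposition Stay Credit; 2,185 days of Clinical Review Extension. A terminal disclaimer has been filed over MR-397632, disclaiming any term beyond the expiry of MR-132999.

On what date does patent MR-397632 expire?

2032-11-04

Natural term of MR-397632:
  Base: filing + 18 years → 10 October 2031.
  Processing Delay Credit: +475 days → 27 January 2033.
  Opposition Stay Credit: +414 days → 17 March 2034.
  Clinical Review Extension: 2185 days claimed exceeds the 1287-day cap, so +1287 days → 24 September 2037.
Expiry of referenced patent MR-132999:
  Base: filing + 18 years → 25 May 2031.
  Processing Delay Credit: +529 days → 4 November 2032.
Terminal disclaimer: MR-397632 expires on the earlier of 24 September 2037 and 4 November 2032.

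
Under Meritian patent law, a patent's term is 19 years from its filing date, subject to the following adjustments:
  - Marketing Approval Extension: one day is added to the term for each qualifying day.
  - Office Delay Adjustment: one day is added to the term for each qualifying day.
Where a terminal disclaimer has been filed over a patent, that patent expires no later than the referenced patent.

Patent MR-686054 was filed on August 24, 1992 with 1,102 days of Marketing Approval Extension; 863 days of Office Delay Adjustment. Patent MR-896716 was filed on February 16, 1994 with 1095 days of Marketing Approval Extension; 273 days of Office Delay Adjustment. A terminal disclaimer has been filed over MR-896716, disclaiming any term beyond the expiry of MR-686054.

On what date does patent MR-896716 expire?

Natural term of MR-896716:
  Base: filing + 19 years → 16 February 2013.
  Marketing Approval Extension: +1095 days → 16 February 2016.
  Office Delay Adjustment: +273 days → 15 November 2016.
Expiry of referenced patent MR-686054:
  Base: filing + 19 years → 24 August 2011.
  Marketing Approval Extension: +1102 days → 30 August 2014.
  Office Delay Adjustment: +863 days → 9 January 2017.
Terminal disclaimer: MR-896716 expires on the earlier of 15 November 2016 and 9 January 2017.

2016-11-15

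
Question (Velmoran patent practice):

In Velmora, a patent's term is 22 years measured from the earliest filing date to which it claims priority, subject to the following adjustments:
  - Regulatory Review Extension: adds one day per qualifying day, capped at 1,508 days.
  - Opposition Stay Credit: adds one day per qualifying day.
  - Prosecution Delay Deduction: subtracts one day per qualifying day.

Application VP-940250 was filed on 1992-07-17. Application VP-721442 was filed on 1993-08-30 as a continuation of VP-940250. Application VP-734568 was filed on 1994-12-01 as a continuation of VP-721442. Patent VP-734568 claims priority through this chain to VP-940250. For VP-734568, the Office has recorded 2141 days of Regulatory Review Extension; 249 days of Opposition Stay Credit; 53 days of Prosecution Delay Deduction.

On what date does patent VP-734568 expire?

2019-03-17

Earliest priority filing: 17 July 1992.
Base term: 17 July 1992 + 22 years → 17 July 2014.
Regulatory Review Extension: 2141 days claimed exceeds the 1508-day cap, so +1508 days → 2 September 2018.
Opposition Stay Credit: +249 days → 9 May 2019.
Prosecution Delay Deduction: −53 days → 17 March 2019.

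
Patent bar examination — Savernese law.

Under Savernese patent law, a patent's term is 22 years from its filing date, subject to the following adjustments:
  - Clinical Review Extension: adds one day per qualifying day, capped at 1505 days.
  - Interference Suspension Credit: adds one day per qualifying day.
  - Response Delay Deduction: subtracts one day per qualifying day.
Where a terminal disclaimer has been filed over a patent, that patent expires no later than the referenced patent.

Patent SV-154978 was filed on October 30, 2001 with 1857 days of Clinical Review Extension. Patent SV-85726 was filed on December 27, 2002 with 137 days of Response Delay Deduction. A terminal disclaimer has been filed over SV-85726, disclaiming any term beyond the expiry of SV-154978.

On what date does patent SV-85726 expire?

2024-08-12

Natural term of SV-85726:
  Base: filing + 22 years → 27 December 2024.
  Response Delay Deduction: −137 days → 12 August 2024.
Expiry of referenced patent SV-154978:
  Base: filing + 22 years → 30 October 2023.
  Clinical Review Extension: 1857 days claimed exceeds the 1505-day cap, so +1505 days → 13 December 2027.
Terminal disclaimer: SV-85726 expires on the earlier of 12 August 2024 and 13 December 2027.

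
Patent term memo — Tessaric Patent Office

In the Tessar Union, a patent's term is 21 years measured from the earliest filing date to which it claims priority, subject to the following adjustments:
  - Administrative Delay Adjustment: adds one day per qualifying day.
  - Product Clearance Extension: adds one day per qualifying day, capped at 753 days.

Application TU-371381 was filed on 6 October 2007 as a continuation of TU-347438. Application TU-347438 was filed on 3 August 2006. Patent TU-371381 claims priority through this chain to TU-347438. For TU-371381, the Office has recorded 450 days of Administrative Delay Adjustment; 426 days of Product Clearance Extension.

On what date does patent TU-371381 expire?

2029-12-26

Earliest priority filing: 3 August 2006.
Base term: 3 August 2006 + 21 years → 3 August 2027.
Administrative Delay Adjustment: +450 days → 26 October 2028.
Product Clearance Extension: 426 days (within the 753-day cap) → +426 days → 26 December 2029.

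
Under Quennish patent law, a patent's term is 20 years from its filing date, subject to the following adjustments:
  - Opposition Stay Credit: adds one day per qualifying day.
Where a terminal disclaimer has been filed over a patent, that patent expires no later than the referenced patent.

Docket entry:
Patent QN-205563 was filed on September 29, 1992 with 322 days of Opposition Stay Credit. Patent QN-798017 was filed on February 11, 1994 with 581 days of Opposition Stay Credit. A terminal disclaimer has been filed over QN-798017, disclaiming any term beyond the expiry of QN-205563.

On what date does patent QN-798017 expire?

Natural term of QN-798017:
  Base: filing + 20 years → 11 February 2014.
  Opposition Stay Credit: +581 days → 15 September 2015.
Expiry of referenced patent QN-205563:
  Base: filing + 20 years → 29 September 2012.
  Opposition Stay Credit: +322 days → 17 August 2013.
Terminal disclaimer: QN-798017 expires on the earlier of 15 September 2015 and 17 August 2013.

2013-08-17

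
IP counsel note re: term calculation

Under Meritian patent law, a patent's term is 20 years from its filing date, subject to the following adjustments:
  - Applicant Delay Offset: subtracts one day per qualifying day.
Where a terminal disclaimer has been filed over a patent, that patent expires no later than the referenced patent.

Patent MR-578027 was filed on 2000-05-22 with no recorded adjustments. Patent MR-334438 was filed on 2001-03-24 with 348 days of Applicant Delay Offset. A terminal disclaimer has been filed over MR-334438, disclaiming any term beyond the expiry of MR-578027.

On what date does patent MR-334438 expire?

Natural term of MR-334438:
  Base: filing + 20 years → 24 March 2021.
  Applicant Delay Offset: −348 days → 10 April 2020.
Expiry of referenced patent MR-578027:
  Base: filing + 20 years → 22 May 2020.
Terminal disclaimer: MR-334438 expires on the earlier of 10 April 2020 and 22 May 2020.

April 10, 2020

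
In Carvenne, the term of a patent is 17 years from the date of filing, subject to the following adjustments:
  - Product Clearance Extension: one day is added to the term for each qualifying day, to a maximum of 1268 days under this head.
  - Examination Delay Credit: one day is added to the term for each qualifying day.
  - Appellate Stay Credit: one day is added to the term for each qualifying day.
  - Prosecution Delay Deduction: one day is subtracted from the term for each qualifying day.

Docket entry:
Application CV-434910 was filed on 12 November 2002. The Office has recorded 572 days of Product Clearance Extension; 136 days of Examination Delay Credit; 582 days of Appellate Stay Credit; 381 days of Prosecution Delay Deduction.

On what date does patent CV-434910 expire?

2022-05-09

Base term: filing date + 17 years → 12 November 2019.
Product Clearance Extension: 572 days (within the 1268-day cap) → +572 days → 6 June 2021.
Examination Delay Credit: +136 days → 20 October 2021.
Appellate Stay Credit: +582 days → 25 May 2023.
Prosecution Delay Deduction: −381 days → 9 May 2022.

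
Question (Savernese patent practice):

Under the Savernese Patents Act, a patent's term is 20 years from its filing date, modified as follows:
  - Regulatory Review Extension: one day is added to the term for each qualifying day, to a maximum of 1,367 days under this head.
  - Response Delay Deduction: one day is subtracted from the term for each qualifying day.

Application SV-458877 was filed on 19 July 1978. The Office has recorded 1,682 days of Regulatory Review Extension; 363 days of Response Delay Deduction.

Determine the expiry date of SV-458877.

Base term: filing date + 20 years → 19 July 1998.
Regulatory Review Extension: 1682 days claimed exceeds the 1367-day cap, so +1367 days → 16 April 2002.
Response Delay Deduction: −363 days → 18 April 2001.

2001-04-18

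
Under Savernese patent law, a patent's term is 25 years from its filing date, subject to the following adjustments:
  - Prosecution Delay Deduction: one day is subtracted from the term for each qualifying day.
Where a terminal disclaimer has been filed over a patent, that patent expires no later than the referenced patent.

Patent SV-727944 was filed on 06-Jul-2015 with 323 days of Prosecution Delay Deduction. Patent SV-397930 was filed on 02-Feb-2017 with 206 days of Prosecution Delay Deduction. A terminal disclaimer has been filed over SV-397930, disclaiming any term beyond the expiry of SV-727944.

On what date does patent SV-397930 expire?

Natural term of SV-397930:
  Base: filing + 25 years → 2 February 2042.
  Prosecution Delay Deduction: −206 days → 11 July 2041.
Expiry of referenced patent SV-727944:
  Base: filing + 25 years → 6 July 2040.
  Prosecution Delay Deduction: −323 days → 18 August 2039.
Terminal disclaimer: SV-397930 expires on the earlier of 11 July 2041 and 18 August 2039.

August 18, 2039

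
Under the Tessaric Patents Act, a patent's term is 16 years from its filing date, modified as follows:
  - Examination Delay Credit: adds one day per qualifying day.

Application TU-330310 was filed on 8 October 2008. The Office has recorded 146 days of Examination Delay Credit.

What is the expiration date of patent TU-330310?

Base term: filing date + 16 years → 8 October 2024.
Examination Delay Credit: +146 days → 3 March 2025.

March 3, 2025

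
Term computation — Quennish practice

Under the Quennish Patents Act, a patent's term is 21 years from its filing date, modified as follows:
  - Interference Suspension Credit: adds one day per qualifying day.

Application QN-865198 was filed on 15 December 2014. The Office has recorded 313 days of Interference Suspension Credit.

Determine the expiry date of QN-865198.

Base term: filing date + 21 years → 15 December 2035.
Interference Suspension Credit: +313 days → 23 October 2036.

October 23, 2036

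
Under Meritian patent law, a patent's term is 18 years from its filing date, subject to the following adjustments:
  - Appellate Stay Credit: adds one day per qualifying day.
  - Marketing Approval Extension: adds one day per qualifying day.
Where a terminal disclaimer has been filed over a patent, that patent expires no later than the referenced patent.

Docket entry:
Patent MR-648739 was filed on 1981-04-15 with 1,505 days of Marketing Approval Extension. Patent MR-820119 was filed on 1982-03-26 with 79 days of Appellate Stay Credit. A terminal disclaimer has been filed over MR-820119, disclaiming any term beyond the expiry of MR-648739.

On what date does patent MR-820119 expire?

2000-06-13

Natural term of MR-820119:
  Base: filing + 18 years → 26 March 2000.
  Appellate Stay Credit: +79 days → 13 June 2000.
Expiry of referenced patent MR-648739:
  Base: filing + 18 years → 15 April 1999.
  Marketing Approval Extension: +1505 days → 29 May 2003.
Terminal disclaimer: MR-820119 expires on the earlier of 13 June 2000 and 29 May 2003.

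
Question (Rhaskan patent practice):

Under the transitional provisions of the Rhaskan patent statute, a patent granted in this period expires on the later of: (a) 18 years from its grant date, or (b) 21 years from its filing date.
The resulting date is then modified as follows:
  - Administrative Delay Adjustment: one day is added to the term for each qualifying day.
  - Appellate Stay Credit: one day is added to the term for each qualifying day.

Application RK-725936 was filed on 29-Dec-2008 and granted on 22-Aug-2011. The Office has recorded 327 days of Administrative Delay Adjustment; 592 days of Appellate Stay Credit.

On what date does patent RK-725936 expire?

(a) grant + 18 years → 22 August 2029.
(b) filing + 21 years → 29 December 2029.
Later of the two: 29 December 2029.
Administrative Delay Adjustment: +327 days → 21 November 2030.
Appellate Stay Credit: +592 days → 5 July 2032.

July 5, 2032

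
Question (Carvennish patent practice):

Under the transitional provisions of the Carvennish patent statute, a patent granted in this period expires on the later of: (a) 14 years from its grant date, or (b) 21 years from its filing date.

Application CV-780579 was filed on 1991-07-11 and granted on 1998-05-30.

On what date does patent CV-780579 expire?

(a) grant + 14 years → 30 May 2012.
(b) filing + 21 years → 11 July 2012.
Later of the two: 11 July 2012.

July 11, 2012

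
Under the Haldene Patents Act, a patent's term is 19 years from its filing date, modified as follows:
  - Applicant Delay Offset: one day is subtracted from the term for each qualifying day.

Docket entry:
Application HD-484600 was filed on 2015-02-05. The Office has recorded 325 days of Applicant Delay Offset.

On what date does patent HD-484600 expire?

Base term: filing date + 19 years → 5 February 2034.
Applicant Delay Offset: −325 days → 17 March 2033.

2033-03-17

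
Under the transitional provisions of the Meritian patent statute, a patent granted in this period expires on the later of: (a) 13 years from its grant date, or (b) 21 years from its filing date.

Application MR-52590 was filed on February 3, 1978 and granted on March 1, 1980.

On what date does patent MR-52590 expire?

(a) grant + 13 years → 1 March 1993.
(b) filing + 21 years → 3 February 1999.
Later of the two: 3 February 1999.

1999-02-03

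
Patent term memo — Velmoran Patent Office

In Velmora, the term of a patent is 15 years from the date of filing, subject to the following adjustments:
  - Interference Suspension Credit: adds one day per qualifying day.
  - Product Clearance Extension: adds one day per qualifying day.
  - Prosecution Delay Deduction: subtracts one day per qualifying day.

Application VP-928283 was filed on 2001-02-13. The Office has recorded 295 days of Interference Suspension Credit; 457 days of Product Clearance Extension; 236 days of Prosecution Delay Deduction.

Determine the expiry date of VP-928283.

July 13, 2017

Base term: filing date + 15 years → 13 February 2016.
Interference Suspension Credit: +295 days → 4 December 2016.
Product Clearance Extension: +457 days → 6 March 2018.
Prosecution Delay Deduction: −236 days → 13 July 2017.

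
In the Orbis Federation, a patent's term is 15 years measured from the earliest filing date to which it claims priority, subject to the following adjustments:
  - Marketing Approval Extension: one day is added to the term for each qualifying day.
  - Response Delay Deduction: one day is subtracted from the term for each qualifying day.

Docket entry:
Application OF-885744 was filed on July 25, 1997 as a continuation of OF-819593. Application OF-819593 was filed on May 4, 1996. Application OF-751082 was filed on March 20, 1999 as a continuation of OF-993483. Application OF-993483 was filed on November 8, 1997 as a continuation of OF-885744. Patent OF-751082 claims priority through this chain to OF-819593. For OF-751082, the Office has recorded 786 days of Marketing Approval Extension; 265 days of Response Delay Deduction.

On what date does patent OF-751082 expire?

Earliest priority filing: 4 May 1996.
Base term: 4 May 1996 + 15 years → 4 May 2011.
Marketing Approval Extension: +786 days → 28 June 2013.
Response Delay Deduction: −265 days → 6 October 2012.

2012-10-06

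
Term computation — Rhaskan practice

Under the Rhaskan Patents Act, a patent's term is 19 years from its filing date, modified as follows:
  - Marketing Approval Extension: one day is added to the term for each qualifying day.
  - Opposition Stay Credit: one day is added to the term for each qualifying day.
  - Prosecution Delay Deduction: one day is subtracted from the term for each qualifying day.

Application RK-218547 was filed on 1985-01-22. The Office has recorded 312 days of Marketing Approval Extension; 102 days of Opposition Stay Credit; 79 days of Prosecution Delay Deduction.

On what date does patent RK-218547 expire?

December 22, 2004

Base term: filing date + 19 years → 22 January 2004.
Marketing Approval Extension: +312 days → 29 November 2004.
Opposition Stay Credit: +102 days → 11 March 2005.
Prosecution Delay Deduction: −79 days → 22 December 2004.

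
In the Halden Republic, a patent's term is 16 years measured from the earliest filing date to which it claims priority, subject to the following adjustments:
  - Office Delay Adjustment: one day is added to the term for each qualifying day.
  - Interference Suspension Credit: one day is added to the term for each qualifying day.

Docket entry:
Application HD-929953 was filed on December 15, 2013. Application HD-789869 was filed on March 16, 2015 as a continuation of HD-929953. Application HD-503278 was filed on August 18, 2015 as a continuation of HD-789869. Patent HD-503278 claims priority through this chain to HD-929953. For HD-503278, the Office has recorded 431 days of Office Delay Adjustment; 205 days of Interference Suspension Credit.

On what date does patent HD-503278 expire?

Earliest priority filing: 15 December 2013.
Base term: 15 December 2013 + 16 years → 15 December 2029.
Office Delay Adjustment: +431 days → 19 February 2031.
Interference Suspension Credit: +205 days → 12 September 2031.

September 12, 2031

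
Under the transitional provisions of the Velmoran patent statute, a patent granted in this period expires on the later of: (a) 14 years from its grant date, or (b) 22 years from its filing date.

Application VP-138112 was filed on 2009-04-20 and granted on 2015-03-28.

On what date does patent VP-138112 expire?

(a) grant + 14 years → 28 March 2029.
(b) filing + 22 years → 20 April 2031.
Later of the two: 20 April 2031.

2031-04-20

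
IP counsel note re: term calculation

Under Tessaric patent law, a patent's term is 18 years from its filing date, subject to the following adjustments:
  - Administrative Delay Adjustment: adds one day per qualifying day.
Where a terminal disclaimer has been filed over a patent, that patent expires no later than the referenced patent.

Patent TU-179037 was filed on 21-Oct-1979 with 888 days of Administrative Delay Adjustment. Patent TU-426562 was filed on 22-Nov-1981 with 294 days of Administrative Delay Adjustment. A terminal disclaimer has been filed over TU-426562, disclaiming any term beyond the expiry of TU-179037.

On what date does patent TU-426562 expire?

March 27, 2000

Natural term of TU-426562:
  Base: filing + 18 years → 22 November 1999.
  Administrative Delay Adjustment: +294 days → 11 September 2000.
Expiry of referenced patent TU-179037:
  Base: filing + 18 years → 21 October 1997.
  Administrative Delay Adjustment: +888 days → 27 March 2000.
Terminal disclaimer: TU-426562 expires on the earlier of 11 September 2000 and 27 March 2000.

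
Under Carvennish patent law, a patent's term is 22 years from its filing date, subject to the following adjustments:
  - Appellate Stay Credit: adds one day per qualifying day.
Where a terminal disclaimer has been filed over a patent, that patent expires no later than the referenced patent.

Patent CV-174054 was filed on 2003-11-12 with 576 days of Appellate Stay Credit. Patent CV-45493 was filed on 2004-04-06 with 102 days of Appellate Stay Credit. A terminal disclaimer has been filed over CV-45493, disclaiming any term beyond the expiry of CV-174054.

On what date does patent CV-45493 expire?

Natural term of CV-45493:
  Base: filing + 22 years → 6 April 2026.
  Appellate Stay Credit: +102 days → 17 July 2026.
Expiry of referenced patent CV-174054:
  Base: filing + 22 years → 12 November 2025.
  Appellate Stay Credit: +576 days → 11 June 2027.
Terminal disclaimer: CV-45493 expires on the earlier of 17 July 2026 and 11 June 2027.

July 17, 2026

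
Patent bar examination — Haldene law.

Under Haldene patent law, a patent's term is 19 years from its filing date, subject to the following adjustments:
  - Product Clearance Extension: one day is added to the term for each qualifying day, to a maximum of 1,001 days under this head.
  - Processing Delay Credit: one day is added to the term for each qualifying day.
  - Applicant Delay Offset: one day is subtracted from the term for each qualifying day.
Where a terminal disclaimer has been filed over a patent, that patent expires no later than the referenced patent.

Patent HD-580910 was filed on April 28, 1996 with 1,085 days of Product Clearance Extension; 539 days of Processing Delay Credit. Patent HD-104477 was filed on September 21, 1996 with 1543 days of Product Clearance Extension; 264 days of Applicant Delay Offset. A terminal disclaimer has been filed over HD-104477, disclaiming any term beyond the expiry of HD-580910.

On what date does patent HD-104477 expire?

2017-09-27

Natural term of HD-104477:
  Base: filing + 19 years → 21 September 2015.
  Product Clearance Extension: 1543 days claimed exceeds the 1001-day cap, so +1001 days → 18 June 2018.
  Applicant Delay Offset: −264 days → 27 September 2017.
Expiry of referenced patent HD-580910:
  Base: filing + 19 years → 28 April 2015.
  Product Clearance Extension: 1085 days claimed exceeds the 1001-day cap, so +1001 days → 23 January 2018.
  Processing Delay Credit: +539 days → 16 July 2019.
Terminal disclaimer: HD-104477 expires on the earlier of 27 September 2017 and 16 July 2019.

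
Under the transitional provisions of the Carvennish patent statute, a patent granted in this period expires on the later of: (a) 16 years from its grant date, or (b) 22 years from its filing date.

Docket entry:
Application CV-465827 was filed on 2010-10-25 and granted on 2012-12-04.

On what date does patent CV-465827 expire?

2032-10-25

(a) grant + 16 years → 4 December 2028.
(b) filing + 22 years → 25 October 2032.
Later of the two: 25 October 2032.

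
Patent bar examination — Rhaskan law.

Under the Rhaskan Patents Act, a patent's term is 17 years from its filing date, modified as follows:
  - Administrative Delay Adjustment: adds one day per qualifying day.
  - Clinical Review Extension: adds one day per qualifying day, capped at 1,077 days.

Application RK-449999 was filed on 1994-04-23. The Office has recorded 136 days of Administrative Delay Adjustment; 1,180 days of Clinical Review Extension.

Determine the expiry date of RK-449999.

2014-08-18

Base term: filing date + 17 years → 23 April 2011.
Administrative Delay Adjustment: +136 days → 6 September 2011.
Clinical Review Extension: 1180 days claimed exceeds the 1077-day cap, so +1077 days → 18 August 2014.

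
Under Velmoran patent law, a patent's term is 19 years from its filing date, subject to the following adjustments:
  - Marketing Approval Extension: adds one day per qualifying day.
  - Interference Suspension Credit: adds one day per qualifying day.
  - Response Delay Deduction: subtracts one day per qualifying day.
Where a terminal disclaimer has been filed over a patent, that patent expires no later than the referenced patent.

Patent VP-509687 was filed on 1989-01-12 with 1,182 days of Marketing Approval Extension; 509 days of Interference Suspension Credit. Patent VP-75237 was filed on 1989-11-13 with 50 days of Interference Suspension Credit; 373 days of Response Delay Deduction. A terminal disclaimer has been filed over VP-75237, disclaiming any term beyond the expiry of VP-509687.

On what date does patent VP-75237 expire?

Natural term of VP-75237:
  Base: filing + 19 years → 13 November 2008.
  Interference Suspension Credit: +50 days → 2 January 2009.
  Response Delay Deduction: −373 days → 26 December 2007.
Expiry of referenced patent VP-509687:
  Base: filing + 19 years → 12 January 2008.
  Marketing Approval Extension: +1182 days → 8 April 2011.
  Interference Suspension Credit: +509 days → 29 August 2012.
Terminal disclaimer: VP-75237 expires on the earlier of 26 December 2007 and 29 August 2012.

2007-12-26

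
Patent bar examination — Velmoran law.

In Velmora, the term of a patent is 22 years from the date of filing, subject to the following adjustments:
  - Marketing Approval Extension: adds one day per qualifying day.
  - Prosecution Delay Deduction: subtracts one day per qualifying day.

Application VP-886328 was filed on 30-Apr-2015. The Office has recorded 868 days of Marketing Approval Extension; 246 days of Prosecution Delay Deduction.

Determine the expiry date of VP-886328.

Base term: filing date + 22 years → 30 April 2037.
Marketing Approval Extension: +868 days → 15 September 2039.
Prosecution Delay Deduction: −246 days → 12 January 2039.

January 12, 2039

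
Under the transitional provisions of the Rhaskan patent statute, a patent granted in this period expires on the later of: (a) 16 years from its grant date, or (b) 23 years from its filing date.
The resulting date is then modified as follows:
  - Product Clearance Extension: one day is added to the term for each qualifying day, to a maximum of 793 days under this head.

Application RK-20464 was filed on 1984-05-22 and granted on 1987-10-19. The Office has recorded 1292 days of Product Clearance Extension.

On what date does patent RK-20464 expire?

(a) grant + 16 years → 19 October 2003.
(b) filing + 23 years → 22 May 2007.
Later of the two: 22 May 2007.
Product Clearance Extension: 1292 days claimed exceeds the 793-day cap, so +793 days → 23 July 2009.

2009-07-23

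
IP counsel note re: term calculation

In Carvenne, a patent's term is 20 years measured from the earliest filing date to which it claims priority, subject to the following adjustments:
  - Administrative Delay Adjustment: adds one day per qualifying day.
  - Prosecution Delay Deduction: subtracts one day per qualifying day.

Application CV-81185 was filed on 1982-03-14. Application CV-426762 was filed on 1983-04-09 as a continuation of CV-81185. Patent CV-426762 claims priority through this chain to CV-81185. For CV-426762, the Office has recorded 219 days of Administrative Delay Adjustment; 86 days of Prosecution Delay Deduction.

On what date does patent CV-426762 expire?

Earliest priority filing: 14 March 1982.
Base term: 14 March 1982 + 20 years → 14 March 2002.
Administrative Delay Adjustment: +219 days → 19 October 2002.
Prosecution Delay Deduction: −86 days → 25 July 2002.

2002-07-25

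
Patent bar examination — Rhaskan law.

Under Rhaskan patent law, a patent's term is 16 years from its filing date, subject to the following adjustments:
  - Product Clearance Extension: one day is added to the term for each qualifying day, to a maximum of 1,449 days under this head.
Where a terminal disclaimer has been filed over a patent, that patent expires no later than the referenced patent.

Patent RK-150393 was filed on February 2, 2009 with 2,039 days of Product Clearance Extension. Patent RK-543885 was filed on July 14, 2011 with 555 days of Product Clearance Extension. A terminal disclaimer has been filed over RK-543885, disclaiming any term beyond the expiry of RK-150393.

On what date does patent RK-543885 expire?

January 19, 2029

Natural term of RK-543885:
  Base: filing + 16 years → 14 July 2027.
  Product Clearance Extension: 555 days (within the 1449-day cap) → +555 days → 19 January 2029.
Expiry of referenced patent RK-150393:
  Base: filing + 16 years → 2 February 2025.
  Product Clearance Extension: 2039 days claimed exceeds the 1449-day cap, so +1449 days → 21 January 2029.
Terminal disclaimer: RK-543885 expires on the earlier of 19 January 2029 and 21 January 2029.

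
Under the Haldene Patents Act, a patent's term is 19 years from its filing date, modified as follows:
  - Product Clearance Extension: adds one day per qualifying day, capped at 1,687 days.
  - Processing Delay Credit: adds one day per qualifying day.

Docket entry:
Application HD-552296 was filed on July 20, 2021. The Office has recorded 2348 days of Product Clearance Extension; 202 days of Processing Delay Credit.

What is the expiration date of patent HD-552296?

Base term: filing date + 19 years → 20 July 2040.
Product Clearance Extension: 2348 days claimed exceeds the 1687-day cap, so +1687 days → 3 March 2045.
Processing Delay Credit: +202 days → 21 September 2045.

2045-09-21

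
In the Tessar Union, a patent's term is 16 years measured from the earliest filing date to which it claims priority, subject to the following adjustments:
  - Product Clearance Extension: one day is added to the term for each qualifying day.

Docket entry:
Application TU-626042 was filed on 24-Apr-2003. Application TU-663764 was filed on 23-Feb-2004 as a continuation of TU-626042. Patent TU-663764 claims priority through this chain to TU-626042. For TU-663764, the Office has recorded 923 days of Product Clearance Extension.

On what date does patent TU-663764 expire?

Earliest priority filing: 24 April 2003.
Base term: 24 April 2003 + 16 years → 24 April 2019.
Product Clearance Extension: +923 days → 2 November 2021.

2021-11-02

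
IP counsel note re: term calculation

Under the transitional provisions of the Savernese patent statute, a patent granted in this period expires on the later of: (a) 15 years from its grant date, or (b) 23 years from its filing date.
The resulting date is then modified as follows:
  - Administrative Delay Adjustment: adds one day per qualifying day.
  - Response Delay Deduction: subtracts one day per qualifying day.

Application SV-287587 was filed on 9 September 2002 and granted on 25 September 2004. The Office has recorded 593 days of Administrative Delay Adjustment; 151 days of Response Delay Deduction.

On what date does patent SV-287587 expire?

2026-11-25

(a) grant + 15 years → 25 September 2019.
(b) filing + 23 years → 9 September 2025.
Later of the two: 9 September 2025.
Administrative Delay Adjustment: +593 days → 25 April 2027.
Response Delay Deduction: −151 days → 25 November 2026.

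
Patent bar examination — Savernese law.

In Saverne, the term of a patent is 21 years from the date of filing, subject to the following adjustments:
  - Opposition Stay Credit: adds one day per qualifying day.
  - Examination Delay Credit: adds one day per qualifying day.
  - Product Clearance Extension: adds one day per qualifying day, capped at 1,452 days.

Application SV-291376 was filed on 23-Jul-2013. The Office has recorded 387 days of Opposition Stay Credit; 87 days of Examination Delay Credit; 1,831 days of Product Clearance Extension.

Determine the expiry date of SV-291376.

Base term: filing date + 21 years → 23 July 2034.
Opposition Stay Credit: +387 days → 14 August 2035.
Examination Delay Credit: +87 days → 9 November 2035.
Product Clearance Extension: 1831 days claimed exceeds the 1452-day cap, so +1452 days → 31 October 2039.

2039-10-31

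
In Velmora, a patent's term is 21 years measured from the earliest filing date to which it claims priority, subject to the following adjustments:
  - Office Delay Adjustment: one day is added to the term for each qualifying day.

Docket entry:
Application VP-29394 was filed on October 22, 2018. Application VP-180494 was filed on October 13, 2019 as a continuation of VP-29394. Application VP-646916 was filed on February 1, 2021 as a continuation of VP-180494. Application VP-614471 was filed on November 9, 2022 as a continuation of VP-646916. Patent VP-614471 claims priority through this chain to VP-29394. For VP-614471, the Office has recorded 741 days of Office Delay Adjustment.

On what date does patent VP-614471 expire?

November 1, 2041

Earliest priority filing: 22 October 2018.
Base term: 22 October 2018 + 21 years → 22 October 2039.
Office Delay Adjustment: +741 days → 1 November 2041.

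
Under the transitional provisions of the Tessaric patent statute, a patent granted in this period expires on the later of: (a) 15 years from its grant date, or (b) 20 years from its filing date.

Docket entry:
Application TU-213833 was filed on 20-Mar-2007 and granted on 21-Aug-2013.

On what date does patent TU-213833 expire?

(a) grant + 15 years → 21 August 2028.
(b) filing + 20 years → 20 March 2027.
Later of the two: 21 August 2028.

2028-08-21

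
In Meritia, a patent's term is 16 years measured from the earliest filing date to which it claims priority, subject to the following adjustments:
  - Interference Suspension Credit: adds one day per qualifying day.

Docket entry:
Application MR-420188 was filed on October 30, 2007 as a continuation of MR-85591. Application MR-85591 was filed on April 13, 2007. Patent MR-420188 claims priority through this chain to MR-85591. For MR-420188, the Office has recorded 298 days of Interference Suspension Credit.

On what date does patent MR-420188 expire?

Earliest priority filing: 13 April 2007.
Base term: 13 April 2007 + 16 years → 13 April 2023.
Interference Suspension Credit: +298 days → 5 February 2024.

February 5, 2024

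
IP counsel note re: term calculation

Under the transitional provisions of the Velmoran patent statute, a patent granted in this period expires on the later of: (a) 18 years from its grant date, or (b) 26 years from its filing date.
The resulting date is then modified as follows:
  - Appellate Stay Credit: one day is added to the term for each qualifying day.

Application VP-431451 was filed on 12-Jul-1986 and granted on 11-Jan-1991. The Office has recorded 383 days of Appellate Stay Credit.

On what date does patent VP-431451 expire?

(a) grant + 18 years → 11 January 2009.
(b) filing + 26 years → 12 July 2012.
Later of the two: 12 July 2012.
Appellate Stay Credit: +383 days → 30 July 2013.

2013-07-30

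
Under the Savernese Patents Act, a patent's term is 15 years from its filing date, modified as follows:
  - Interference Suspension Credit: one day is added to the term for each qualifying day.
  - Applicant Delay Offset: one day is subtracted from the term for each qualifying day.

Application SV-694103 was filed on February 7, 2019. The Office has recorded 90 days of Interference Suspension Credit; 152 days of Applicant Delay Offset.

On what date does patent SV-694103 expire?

Base term: filing date + 15 years → 7 February 2034.
Interference Suspension Credit: +90 days → 8 May 2034.
Applicant Delay Offset: −152 days → 7 December 2033.

2033-12-07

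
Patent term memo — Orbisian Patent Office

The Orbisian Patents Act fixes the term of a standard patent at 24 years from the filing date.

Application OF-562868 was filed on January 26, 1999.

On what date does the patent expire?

January 26, 2023

Filing date + 24 years → 26 January 2023.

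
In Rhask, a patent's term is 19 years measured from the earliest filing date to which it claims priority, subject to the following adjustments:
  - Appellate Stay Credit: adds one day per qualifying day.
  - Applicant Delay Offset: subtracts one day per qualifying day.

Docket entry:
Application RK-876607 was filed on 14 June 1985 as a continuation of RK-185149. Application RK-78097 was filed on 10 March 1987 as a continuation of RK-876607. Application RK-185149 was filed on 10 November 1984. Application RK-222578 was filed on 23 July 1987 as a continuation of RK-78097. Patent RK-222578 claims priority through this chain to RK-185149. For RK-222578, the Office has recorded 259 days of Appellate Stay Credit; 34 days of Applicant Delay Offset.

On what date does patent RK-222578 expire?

2004-06-22

Earliest priority filing: 10 November 1984.
Base term: 10 November 1984 + 19 years → 10 November 2003.
Appellate Stay Credit: +259 days → 26 July 2004.
Applicant Delay Offset: −34 days → 22 June 2004.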